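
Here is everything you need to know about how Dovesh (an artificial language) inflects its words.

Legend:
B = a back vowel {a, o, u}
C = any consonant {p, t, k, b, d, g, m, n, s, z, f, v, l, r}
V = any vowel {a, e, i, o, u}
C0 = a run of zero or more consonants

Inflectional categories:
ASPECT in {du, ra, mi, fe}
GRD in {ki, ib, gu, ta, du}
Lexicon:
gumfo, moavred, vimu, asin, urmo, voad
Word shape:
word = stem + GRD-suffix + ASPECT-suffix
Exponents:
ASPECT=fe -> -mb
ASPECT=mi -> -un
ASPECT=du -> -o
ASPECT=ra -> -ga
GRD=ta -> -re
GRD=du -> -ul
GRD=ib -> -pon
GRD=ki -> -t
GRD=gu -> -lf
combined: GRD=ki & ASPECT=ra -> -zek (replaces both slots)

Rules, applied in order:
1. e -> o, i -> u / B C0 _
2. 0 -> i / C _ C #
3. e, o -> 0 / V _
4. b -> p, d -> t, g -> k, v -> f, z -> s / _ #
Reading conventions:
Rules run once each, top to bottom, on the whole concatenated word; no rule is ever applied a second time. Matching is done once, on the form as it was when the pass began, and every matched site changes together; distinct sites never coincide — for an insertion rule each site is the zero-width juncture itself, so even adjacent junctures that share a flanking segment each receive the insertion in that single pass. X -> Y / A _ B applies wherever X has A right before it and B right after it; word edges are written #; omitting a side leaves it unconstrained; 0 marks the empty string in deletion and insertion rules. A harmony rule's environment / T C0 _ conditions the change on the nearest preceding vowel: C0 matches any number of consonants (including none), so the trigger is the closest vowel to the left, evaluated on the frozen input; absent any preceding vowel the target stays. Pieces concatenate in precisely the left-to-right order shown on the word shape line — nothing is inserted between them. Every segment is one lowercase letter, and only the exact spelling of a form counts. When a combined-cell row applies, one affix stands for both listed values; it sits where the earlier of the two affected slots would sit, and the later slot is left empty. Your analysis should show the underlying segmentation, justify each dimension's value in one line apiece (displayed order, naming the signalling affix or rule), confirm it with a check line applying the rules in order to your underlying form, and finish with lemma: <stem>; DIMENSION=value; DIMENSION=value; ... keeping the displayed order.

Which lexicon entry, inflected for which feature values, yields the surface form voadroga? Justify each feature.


underlying: voad-re-ga
ASPECT=ra - signalled by the affix -ga
GRD=ta - signalled by the affix -re
check: voadrega -> voadroga -> voadroga -> voadroga -> voadroga
lemma: voad; ASPECT=ra; GRD=ta


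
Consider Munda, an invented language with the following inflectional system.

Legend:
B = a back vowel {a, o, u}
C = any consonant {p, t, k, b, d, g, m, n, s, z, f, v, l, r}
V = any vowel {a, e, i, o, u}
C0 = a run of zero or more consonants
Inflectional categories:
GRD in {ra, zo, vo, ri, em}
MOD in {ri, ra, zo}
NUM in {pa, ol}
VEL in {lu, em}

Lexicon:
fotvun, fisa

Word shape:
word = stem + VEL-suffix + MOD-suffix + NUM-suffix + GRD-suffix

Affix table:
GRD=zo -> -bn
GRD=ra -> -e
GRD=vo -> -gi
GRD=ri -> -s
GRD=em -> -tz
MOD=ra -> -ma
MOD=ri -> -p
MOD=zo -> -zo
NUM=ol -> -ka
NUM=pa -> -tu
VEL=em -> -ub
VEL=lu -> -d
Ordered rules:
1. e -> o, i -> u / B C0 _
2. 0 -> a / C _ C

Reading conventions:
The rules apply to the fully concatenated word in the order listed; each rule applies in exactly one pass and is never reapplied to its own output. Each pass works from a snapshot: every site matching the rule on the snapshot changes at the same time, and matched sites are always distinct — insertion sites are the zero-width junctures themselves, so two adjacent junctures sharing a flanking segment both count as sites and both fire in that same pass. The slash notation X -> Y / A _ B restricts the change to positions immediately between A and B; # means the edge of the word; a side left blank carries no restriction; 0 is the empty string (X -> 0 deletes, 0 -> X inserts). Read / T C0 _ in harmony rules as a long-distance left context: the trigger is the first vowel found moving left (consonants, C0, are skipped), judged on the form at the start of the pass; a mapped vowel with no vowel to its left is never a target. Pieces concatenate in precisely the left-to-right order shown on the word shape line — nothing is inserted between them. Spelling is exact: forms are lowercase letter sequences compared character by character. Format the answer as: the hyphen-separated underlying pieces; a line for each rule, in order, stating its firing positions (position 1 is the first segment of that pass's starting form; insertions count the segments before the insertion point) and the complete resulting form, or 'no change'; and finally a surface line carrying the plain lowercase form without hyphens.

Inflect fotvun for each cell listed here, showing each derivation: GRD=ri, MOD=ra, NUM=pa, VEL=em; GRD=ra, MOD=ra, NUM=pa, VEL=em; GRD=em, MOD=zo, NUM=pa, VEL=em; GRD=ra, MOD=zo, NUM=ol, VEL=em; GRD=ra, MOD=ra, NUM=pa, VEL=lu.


cell GRD=ri, MOD=ra, NUM=pa, VEL=em:
underlying: fotvun-ub-ma-tu-s
1. e -> o, i -> u / B C0 _: no change
2. 0 -> a / C _ C: inserts after position(s) 3, 8: fotavunubamatus
surface: fotavunubamatus

cell GRD=ra, MOD=ra, NUM=pa, VEL=em:
underlying: fotvun-ub-ma-tu-e
1. e -> o, i -> u / B C0 _: fires at position(s) 13: fotvunubmatuo
2. 0 -> a / C _ C: inserts after position(s) 3, 8: fotavunubamatuo
surface: fotavunubamatuo

cell GRD=em, MOD=zo, NUM=pa, VEL=em:
underlying: fotvun-ub-zo-tu-tz
1. e -> o, i -> u / B C0 _: no change
2. 0 -> a / C _ C: inserts after position(s) 3, 8, 13: fotavunubazotutaz
surface: fotavunubazotutaz

cell GRD=ra, MOD=zo, NUM=ol, VEL=em:
underlying: fotvun-ub-zo-ka-e
1. e -> o, i -> u / B C0 _: fires at position(s) 13: fotvunubzokao
2. 0 -> a / C _ C: inserts after position(s) 3, 8: fotavunubazokao
surface: fotavunubazokao

cell GRD=ra, MOD=ra, NUM=pa, VEL=lu:
underlying: fotvun-d-ma-tu-e
1. e -> o, i -> u / B C0 _: fires at position(s) 12: fotvundmatuo
2. 0 -> a / C _ C: inserts after position(s) 3, 6, 7: fotavunadamatuo
surface: fotavunadamatuo


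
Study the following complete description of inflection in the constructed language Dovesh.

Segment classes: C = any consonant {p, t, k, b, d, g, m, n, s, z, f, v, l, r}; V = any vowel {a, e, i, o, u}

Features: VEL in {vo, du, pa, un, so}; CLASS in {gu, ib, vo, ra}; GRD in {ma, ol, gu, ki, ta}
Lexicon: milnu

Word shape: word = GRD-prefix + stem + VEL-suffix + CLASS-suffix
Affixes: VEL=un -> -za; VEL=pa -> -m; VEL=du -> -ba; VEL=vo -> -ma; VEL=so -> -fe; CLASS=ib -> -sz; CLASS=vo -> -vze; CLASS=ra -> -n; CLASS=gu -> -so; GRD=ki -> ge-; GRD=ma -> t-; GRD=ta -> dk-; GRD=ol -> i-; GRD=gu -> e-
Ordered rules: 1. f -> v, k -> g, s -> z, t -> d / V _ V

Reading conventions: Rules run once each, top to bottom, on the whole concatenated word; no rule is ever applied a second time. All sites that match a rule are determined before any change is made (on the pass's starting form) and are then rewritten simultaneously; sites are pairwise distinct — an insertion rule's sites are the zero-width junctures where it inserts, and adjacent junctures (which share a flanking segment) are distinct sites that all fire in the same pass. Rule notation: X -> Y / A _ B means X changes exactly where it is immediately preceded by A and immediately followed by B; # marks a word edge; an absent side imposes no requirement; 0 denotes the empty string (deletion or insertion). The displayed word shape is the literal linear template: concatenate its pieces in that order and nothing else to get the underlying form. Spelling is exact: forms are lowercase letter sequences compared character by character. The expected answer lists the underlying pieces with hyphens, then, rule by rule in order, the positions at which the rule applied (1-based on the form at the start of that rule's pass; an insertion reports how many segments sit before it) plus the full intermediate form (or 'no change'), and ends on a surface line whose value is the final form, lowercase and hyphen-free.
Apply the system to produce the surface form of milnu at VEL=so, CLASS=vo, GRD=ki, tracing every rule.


underlying: ge-milnu-fe-vze
1. f -> v, k -> g, s -> z, t -> d / V _ V: fires at position(s) 8: gemilnuvevze
surface: gemilnuvevze


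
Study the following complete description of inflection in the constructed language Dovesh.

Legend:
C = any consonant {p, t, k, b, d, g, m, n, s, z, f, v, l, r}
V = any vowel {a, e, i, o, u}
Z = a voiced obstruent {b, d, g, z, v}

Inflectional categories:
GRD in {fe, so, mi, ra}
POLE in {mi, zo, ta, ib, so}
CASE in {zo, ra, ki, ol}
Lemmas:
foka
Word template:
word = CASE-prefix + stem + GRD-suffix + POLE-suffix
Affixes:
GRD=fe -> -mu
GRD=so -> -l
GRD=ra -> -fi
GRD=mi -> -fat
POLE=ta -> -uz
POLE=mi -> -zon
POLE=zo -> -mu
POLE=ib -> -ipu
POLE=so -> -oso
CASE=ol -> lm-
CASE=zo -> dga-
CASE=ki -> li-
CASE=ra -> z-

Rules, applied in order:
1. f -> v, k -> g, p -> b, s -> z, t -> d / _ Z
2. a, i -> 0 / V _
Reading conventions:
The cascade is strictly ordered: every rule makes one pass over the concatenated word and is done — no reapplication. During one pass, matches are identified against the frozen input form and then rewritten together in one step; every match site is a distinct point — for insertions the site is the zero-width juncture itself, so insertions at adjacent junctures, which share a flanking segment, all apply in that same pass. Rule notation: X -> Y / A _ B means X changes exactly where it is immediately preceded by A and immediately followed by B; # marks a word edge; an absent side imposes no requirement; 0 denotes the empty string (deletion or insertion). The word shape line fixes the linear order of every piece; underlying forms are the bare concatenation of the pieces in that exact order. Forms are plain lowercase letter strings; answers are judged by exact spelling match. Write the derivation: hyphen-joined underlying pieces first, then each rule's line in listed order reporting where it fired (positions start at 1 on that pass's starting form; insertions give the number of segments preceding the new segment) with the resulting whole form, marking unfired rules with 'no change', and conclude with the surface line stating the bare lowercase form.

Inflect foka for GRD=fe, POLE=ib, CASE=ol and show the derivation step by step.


underlying: lm-foka-mu-ipu
1. f -> v, k -> g, p -> b, s -> z, t -> d / _ Z: no change
2. a, i -> 0 / V _: fires at position(s) 9: lmfokamupu
surface: lmfokamupu


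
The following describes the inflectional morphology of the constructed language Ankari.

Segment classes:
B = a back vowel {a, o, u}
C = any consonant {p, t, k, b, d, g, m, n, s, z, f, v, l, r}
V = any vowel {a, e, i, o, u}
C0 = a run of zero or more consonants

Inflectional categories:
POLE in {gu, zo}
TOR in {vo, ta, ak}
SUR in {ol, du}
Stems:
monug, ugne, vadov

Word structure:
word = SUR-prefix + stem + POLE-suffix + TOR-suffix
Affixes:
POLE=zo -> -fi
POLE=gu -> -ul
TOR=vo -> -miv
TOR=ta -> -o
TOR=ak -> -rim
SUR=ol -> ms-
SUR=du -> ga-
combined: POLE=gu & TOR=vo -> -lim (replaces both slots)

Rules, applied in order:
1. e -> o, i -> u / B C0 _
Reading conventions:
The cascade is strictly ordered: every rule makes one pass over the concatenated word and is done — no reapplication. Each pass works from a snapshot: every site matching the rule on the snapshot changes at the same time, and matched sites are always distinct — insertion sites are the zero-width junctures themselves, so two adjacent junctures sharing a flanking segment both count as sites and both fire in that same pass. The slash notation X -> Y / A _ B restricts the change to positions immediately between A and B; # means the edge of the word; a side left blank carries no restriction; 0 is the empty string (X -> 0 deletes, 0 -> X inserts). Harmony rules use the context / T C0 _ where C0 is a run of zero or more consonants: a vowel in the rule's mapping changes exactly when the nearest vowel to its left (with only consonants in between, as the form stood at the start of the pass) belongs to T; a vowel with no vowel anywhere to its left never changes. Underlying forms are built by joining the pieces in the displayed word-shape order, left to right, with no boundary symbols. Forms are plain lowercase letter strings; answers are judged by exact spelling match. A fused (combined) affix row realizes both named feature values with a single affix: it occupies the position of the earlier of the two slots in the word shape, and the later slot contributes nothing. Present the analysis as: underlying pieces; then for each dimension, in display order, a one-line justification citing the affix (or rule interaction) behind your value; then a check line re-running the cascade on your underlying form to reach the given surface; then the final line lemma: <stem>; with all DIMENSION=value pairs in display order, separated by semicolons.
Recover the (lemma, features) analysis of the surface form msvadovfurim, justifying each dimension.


underlying: ms-vadov-fi-rim
POLE=zo - signalled by the affix -fi
TOR=ak - signalled by the affix -rim
SUR=ol - signalled by the affix ms-
check: msvadovfirim -> msvadovfurim
lemma: vadov; POLE=zo; TOR=ak; SUR=ol


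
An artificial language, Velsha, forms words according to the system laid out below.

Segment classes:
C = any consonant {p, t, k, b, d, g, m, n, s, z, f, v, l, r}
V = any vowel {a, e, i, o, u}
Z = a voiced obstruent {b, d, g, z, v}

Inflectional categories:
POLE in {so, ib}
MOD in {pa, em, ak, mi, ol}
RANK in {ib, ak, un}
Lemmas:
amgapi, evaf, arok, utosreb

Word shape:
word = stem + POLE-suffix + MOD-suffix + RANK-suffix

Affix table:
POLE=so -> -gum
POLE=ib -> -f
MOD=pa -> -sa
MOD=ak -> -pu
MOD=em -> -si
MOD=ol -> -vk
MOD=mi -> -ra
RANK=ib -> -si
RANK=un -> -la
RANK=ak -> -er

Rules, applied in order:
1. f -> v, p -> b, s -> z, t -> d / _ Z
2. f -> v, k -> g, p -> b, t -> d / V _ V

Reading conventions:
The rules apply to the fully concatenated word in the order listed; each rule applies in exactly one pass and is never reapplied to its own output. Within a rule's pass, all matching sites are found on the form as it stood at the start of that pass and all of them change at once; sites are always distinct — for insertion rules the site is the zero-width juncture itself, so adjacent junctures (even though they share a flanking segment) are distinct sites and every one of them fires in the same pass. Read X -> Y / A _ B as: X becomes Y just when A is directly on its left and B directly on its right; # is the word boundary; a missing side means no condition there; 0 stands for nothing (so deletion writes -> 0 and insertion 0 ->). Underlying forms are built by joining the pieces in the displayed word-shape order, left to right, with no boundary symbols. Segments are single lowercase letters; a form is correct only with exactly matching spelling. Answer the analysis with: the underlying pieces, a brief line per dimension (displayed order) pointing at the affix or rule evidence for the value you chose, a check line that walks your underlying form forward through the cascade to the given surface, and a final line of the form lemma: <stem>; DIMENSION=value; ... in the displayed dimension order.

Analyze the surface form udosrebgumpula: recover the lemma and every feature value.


underlying: utosreb-gum-pu-la
POLE=so - signalled by the affix -gum
MOD=ak - signalled by the affix -pu
RANK=un - signalled by the affix -la
check: utosrebgumpula -> utosrebgumpula -> udosrebgumpula
lemma: utosreb; POLE=so; MOD=ak; RANK=un


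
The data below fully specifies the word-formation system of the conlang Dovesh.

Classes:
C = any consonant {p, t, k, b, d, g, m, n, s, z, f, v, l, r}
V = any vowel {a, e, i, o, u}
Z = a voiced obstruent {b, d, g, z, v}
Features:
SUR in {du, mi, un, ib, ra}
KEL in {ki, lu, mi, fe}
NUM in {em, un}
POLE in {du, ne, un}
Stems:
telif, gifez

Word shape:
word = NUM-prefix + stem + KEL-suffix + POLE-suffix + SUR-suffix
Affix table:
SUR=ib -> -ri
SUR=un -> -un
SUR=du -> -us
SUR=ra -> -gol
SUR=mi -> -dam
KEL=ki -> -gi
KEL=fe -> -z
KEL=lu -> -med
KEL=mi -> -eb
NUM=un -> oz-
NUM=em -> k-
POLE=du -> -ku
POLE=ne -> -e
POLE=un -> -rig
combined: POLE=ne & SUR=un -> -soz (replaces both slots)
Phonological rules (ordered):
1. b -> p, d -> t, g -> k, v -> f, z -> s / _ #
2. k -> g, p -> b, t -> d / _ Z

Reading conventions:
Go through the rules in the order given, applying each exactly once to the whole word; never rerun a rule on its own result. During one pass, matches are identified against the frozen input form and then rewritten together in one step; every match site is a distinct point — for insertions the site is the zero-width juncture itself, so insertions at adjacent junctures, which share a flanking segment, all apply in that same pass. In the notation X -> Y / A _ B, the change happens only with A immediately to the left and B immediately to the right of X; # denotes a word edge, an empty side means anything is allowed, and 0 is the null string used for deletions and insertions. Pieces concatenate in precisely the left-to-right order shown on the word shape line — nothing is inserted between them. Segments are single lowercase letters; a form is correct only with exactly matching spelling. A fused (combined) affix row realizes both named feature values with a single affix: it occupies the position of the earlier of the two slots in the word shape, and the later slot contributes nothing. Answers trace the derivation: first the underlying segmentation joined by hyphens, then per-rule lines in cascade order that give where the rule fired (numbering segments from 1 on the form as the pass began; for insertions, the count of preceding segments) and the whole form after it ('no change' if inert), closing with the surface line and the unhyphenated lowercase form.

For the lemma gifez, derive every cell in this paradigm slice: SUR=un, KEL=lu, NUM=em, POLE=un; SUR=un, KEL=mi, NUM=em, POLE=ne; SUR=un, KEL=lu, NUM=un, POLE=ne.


cell SUR=un, KEL=lu, NUM=em, POLE=un:
underlying: k-gifez-med-rig-un
1. b -> p, d -> t, g -> k, v -> f, z -> s / _ #: no change
2. k -> g, p -> b, t -> d / _ Z: fires at position(s) 1: ggifezmedrigun
surface: ggifezmedrigun

cell SUR=un, KEL=mi, NUM=em, POLE=ne:
underlying: k-gifez-eb-soz
1. b -> p, d -> t, g -> k, v -> f, z -> s / _ #: fires at position(s) 11: kgifezebsos
2. k -> g, p -> b, t -> d / _ Z: fires at position(s) 1: ggifezebsos
surface: ggifezebsos

cell SUR=un, KEL=lu, NUM=un, POLE=ne:
underlying: oz-gifez-med-soz
1. b -> p, d -> t, g -> k, v -> f, z -> s / _ #: fires at position(s) 13: ozgifezmedsos
2. k -> g, p -> b, t -> d / _ Z: no change
surface: ozgifezmedsos


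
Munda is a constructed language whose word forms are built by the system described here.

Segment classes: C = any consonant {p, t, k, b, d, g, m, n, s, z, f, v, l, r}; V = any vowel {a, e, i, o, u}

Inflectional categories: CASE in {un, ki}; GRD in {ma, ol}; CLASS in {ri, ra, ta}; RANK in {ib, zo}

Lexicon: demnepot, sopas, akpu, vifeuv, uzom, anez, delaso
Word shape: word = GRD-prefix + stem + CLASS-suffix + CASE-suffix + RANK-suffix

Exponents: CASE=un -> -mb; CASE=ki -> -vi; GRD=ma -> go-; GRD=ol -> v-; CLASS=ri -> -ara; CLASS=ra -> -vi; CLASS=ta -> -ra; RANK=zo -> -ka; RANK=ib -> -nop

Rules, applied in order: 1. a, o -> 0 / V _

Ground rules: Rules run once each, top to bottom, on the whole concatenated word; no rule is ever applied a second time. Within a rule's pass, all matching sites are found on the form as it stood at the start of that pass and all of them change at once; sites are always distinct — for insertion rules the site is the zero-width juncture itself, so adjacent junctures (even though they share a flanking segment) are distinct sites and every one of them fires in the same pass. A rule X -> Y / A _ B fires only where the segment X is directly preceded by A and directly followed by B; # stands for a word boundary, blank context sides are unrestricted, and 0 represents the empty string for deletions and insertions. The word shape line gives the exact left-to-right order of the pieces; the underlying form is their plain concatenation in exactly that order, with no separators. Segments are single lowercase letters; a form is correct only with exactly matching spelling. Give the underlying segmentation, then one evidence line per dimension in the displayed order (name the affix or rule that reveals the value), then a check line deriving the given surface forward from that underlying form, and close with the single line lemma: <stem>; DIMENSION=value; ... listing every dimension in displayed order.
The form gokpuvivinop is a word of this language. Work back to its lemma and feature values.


underlying: go-akpu-vi-vi-nop
CASE=ki - signalled by the affix -vi
GRD=ma - signalled by the affix go-
CLASS=ra - signalled by the affix -vi
RANK=ib - signalled by the affix -nop
check: goakpuvivinop -> gokpuvivinop
lemma: akpu; CASE=ki; GRD=ma; CLASS=ra; RANK=ib


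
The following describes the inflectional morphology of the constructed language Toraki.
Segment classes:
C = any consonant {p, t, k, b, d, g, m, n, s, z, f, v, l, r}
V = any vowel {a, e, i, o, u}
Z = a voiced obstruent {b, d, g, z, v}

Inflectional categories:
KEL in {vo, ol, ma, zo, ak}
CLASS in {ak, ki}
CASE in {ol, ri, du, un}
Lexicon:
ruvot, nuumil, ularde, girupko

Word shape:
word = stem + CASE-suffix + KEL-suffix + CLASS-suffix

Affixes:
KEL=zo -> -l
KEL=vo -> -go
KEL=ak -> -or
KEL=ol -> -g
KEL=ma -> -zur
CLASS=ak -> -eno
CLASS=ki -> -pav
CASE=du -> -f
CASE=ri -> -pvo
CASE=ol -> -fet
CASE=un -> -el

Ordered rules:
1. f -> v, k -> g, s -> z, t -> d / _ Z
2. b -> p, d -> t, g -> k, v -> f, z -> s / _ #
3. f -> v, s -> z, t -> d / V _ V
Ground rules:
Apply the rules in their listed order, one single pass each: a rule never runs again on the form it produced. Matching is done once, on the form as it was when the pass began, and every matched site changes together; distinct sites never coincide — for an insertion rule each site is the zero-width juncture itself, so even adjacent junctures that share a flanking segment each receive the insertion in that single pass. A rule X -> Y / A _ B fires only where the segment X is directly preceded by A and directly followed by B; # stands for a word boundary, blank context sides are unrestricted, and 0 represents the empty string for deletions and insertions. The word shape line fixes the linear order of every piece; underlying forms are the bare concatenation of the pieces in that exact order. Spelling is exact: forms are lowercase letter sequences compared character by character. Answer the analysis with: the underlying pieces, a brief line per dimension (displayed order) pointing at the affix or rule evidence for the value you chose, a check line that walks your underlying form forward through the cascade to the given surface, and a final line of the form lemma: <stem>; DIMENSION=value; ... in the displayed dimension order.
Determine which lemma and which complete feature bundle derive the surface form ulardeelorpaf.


underlying: ularde-el-or-pav
KEL=ak - signalled by the affix -or
CLASS=ki - signalled by the affix -pav
CASE=un - signalled by the affix -el
check: ulardeelorpav -> ulardeelorpav -> ulardeelorpaf -> ulardeelorpaf
lemma: ularde; KEL=ak; CLASS=ki; CASE=un


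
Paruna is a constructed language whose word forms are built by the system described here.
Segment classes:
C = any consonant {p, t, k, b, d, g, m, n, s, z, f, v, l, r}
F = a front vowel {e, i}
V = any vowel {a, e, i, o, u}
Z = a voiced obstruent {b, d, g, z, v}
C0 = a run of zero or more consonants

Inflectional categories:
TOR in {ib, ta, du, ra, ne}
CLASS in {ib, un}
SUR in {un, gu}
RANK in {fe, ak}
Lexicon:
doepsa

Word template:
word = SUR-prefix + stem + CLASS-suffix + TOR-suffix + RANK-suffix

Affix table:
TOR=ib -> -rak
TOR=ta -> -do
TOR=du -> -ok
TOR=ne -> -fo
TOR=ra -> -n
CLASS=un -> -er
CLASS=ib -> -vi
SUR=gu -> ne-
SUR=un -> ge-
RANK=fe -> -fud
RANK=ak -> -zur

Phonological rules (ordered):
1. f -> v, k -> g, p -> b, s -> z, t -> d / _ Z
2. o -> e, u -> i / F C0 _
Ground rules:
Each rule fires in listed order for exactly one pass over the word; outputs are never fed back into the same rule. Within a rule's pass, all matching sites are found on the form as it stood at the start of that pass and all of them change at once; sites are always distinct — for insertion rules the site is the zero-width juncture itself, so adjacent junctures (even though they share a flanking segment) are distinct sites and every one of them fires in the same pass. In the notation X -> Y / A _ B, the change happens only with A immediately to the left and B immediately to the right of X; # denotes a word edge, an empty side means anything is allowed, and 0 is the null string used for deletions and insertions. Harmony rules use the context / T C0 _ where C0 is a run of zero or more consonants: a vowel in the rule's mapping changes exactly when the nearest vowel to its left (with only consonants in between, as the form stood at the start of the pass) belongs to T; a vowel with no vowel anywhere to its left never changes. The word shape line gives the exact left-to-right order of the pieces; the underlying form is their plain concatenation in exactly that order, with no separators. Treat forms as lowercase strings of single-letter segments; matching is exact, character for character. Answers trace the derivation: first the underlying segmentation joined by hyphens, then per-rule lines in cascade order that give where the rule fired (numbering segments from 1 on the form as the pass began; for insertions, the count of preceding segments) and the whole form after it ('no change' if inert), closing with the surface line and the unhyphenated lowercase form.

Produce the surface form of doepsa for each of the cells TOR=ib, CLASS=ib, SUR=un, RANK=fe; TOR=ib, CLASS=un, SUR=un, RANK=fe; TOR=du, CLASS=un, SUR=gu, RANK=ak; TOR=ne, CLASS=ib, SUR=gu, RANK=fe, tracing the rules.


cell TOR=ib, CLASS=ib, SUR=un, RANK=fe:
underlying: ge-doepsa-vi-rak-fud
1. f -> v, k -> g, p -> b, s -> z, t -> d / _ Z: no change
2. o -> e, u -> i / F C0 _: fires at position(s) 4: gedeepsavirakfud
surface: gedeepsavirakfud

cell TOR=ib, CLASS=un, SUR=un, RANK=fe:
underlying: ge-doepsa-er-rak-fud
1. f -> v, k -> g, p -> b, s -> z, t -> d / _ Z: no change
2. o -> e, u -> i / F C0 _: fires at position(s) 4: gedeepsaerrakfud
surface: gedeepsaerrakfud

cell TOR=du, CLASS=un, SUR=gu, RANK=ak:
underlying: ne-doepsa-er-ok-zur
1. f -> v, k -> g, p -> b, s -> z, t -> d / _ Z: fires at position(s) 12: nedoepsaerogzur
2. o -> e, u -> i / F C0 _: fires at position(s) 4, 11: nedeepsaeregzur
surface: nedeepsaeregzur

cell TOR=ne, CLASS=ib, SUR=gu, RANK=fe:
underlying: ne-doepsa-vi-fo-fud
1. f -> v, k -> g, p -> b, s -> z, t -> d / _ Z: no change
2. o -> e, u -> i / F C0 _: fires at position(s) 4, 12: nedeepsavifefud
surface: nedeepsavifefud


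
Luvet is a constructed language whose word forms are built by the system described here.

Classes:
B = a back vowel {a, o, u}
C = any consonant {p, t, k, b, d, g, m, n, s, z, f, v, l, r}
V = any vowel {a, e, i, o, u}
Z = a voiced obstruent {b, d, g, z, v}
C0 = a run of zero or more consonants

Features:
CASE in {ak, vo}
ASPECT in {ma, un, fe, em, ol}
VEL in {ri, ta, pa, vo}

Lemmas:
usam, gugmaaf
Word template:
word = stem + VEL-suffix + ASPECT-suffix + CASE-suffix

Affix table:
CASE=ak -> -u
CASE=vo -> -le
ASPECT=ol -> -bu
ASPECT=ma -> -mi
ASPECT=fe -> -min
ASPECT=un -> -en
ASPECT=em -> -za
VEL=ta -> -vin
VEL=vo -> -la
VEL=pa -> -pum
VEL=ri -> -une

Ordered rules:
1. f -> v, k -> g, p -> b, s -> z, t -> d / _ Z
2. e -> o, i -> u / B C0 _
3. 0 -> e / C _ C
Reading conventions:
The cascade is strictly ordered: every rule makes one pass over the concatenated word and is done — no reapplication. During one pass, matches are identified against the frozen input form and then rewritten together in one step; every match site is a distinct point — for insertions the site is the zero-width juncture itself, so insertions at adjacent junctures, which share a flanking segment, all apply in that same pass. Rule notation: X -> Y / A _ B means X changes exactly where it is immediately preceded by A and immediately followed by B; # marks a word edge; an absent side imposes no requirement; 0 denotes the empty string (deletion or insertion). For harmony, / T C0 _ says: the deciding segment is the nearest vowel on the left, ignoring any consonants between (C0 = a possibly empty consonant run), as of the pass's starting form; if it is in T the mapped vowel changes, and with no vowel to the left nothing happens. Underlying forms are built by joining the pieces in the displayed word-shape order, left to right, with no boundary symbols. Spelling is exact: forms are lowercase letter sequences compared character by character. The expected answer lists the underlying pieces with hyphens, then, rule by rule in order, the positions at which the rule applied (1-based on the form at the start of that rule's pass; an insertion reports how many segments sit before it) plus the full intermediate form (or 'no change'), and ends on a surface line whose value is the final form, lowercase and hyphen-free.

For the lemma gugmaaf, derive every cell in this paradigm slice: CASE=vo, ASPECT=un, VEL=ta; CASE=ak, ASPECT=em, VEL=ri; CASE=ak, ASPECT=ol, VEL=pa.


cell CASE=vo, ASPECT=un, VEL=ta:
underlying: gugmaaf-vin-en-le
1. f -> v, k -> g, p -> b, s -> z, t -> d / _ Z: fires at position(s) 7: gugmaavvinenle
2. e -> o, i -> u / B C0 _: fires at position(s) 9: gugmaavvunenle
3. 0 -> e / C _ C: inserts after position(s) 3, 7, 12: gugemaavevunenele
surface: gugemaavevunenele

cell CASE=ak, ASPECT=em, VEL=ri:
underlying: gugmaaf-une-za-u
1. f -> v, k -> g, p -> b, s -> z, t -> d / _ Z: no change
2. e -> o, i -> u / B C0 _: fires at position(s) 10: gugmaafunozau
3. 0 -> e / C _ C: inserts after position(s) 3: gugemaafunozau
surface: gugemaafunozau

cell CASE=ak, ASPECT=ol, VEL=pa:
underlying: gugmaaf-pum-bu-u
1. f -> v, k -> g, p -> b, s -> z, t -> d / _ Z: no change
2. e -> o, i -> u / B C0 _: no change
3. 0 -> e / C _ C: inserts after position(s) 3, 7, 10: gugemaafepumebuu
surface: gugemaafepumebuu


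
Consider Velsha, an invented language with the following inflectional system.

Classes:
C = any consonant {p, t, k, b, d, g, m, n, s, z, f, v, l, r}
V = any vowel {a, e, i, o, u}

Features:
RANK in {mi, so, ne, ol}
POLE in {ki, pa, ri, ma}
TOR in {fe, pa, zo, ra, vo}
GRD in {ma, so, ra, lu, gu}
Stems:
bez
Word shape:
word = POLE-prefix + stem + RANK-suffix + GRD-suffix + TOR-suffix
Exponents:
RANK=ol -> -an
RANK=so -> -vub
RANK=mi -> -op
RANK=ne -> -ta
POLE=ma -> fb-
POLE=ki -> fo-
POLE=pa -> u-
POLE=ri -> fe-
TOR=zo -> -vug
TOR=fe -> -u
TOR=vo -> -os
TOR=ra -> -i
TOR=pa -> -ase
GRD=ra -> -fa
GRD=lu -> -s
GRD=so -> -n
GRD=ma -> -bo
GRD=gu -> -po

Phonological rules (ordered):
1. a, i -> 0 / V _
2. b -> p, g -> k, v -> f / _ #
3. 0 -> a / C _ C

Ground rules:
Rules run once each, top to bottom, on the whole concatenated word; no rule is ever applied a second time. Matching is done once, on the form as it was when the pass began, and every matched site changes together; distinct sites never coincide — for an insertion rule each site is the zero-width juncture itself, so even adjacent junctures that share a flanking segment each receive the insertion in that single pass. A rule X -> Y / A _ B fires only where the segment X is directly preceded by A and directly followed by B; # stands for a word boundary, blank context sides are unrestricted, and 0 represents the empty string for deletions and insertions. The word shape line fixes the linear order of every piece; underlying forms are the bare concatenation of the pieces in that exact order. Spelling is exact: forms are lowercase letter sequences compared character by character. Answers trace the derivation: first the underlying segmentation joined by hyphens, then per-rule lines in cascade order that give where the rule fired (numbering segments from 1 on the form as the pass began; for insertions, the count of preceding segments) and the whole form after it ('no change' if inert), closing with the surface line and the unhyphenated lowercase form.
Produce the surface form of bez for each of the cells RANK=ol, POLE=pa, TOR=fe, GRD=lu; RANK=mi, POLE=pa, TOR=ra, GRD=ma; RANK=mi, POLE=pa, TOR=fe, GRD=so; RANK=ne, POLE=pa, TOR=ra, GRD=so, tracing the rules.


cell RANK=ol, POLE=pa, TOR=fe, GRD=lu:
underlying: u-bez-an-s-u
1. a, i -> 0 / V _: no change
2. b -> p, g -> k, v -> f / _ #: no change
3. 0 -> a / C _ C: inserts after position(s) 6: ubezanasu
surface: ubezanasu

cell RANK=mi, POLE=pa, TOR=ra, GRD=ma:
underlying: u-bez-op-bo-i
1. a, i -> 0 / V _: fires at position(s) 9: ubezopbo
2. b -> p, g -> k, v -> f / _ #: no change
3. 0 -> a / C _ C: inserts after position(s) 6: ubezopabo
surface: ubezopabo

cell RANK=mi, POLE=pa, TOR=fe, GRD=so:
underlying: u-bez-op-n-u
1. a, i -> 0 / V _: no change
2. b -> p, g -> k, v -> f / _ #: no change
3. 0 -> a / C _ C: inserts after position(s) 6: ubezopanu
surface: ubezopanu

cell RANK=ne, POLE=pa, TOR=ra, GRD=so:
underlying: u-bez-ta-n-i
1. a, i -> 0 / V _: no change
2. b -> p, g -> k, v -> f / _ #: no change
3. 0 -> a / C _ C: inserts after position(s) 4: ubezatani
surface: ubezatani


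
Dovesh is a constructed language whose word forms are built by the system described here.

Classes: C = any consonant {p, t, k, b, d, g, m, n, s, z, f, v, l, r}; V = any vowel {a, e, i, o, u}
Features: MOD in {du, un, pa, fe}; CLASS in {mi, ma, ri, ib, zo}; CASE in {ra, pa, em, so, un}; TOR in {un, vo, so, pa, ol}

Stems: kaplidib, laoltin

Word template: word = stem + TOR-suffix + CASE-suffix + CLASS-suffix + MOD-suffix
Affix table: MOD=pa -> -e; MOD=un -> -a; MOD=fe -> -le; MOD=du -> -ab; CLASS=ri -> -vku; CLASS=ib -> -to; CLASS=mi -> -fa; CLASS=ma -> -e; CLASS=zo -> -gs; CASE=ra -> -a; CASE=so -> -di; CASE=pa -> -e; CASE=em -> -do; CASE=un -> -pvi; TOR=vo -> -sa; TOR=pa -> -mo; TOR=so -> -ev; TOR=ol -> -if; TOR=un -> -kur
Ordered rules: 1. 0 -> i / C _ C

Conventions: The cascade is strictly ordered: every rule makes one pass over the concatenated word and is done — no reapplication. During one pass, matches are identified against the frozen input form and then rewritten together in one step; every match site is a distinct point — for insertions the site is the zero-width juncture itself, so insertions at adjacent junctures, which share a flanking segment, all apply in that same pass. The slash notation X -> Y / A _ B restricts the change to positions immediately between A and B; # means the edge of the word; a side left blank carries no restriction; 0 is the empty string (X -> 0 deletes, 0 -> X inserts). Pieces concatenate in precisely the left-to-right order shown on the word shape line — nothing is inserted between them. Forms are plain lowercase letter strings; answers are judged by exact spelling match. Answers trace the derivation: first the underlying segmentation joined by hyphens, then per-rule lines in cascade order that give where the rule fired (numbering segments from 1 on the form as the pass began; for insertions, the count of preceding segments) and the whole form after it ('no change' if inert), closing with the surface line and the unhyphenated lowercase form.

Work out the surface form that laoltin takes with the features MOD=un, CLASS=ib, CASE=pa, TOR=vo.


underlying: laoltin-sa-e-to-a
1. 0 -> i / C _ C: inserts after position(s) 4, 7: laolitinisaetoa
surface: laolitinisaetoa


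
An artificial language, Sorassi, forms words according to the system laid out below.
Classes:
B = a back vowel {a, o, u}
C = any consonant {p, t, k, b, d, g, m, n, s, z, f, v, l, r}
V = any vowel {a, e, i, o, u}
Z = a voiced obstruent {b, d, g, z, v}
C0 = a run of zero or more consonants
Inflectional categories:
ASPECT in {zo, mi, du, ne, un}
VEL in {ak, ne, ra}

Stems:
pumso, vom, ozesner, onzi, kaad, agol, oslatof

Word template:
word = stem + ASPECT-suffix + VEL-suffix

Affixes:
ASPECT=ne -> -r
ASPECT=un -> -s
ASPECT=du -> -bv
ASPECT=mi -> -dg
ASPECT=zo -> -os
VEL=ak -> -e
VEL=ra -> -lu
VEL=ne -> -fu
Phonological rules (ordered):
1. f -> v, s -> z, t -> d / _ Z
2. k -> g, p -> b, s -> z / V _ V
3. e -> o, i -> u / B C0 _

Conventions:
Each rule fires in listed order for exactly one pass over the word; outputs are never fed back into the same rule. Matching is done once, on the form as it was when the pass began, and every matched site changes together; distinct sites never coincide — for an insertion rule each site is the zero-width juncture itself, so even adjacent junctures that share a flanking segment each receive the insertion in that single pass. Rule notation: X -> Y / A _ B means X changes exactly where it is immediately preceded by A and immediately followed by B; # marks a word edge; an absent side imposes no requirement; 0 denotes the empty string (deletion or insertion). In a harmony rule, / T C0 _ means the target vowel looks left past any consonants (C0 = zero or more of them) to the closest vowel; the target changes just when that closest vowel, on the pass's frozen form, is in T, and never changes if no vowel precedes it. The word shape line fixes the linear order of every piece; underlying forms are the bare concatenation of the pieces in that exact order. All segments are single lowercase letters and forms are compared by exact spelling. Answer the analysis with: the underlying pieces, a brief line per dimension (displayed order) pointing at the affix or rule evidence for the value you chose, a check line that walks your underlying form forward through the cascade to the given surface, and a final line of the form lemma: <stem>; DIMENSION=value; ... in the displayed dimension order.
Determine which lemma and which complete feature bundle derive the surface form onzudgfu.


underlying: onzi-dg-fu
ASPECT=mi - signalled by the affix -dg
VEL=ne - signalled by the affix -fu
check: onzidgfu -> onzidgfu -> onzidgfu -> onzudgfu
lemma: onzi; ASPECT=mi; VEL=ne


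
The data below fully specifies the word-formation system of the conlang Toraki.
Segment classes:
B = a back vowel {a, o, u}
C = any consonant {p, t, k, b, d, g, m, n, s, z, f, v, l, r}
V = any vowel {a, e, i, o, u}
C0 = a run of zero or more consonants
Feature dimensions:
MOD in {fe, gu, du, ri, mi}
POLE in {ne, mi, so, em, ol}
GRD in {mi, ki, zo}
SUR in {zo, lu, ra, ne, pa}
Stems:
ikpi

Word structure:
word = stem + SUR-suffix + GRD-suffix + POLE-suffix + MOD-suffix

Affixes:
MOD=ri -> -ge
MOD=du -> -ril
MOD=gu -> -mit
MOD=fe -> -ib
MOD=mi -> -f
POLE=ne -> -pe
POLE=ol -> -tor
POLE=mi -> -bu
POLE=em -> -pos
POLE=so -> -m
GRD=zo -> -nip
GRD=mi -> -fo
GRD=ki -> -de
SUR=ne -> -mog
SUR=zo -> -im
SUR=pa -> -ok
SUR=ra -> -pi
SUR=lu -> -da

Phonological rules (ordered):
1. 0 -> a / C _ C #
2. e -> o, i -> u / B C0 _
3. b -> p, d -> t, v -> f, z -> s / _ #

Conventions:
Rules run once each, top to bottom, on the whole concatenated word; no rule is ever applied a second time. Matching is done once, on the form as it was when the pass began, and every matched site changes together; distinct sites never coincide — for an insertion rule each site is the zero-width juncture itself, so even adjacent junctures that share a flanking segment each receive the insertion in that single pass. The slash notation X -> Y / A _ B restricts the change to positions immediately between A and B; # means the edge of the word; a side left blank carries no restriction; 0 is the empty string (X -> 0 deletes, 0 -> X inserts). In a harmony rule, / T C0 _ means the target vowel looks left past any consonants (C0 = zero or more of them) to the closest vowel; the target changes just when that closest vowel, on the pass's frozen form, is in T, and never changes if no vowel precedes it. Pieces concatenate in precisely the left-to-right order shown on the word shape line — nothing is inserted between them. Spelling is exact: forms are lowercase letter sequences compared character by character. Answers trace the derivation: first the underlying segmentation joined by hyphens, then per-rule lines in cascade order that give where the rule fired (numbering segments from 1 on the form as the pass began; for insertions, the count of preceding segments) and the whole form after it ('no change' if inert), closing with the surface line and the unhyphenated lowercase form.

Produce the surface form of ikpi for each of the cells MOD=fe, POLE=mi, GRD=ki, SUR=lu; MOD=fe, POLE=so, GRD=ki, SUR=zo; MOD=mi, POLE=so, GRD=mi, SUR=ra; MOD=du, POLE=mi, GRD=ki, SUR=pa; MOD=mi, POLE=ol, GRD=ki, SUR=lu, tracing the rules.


cell MOD=fe, POLE=mi, GRD=ki, SUR=lu:
underlying: ikpi-da-de-bu-ib
1. 0 -> a / C _ C #: no change
2. e -> o, i -> u / B C0 _: fires at position(s) 8, 11: ikpidadobuub
3. b -> p, d -> t, v -> f, z -> s / _ #: fires at position(s) 12: ikpidadobuup
surface: ikpidadobuup

cell MOD=fe, POLE=so, GRD=ki, SUR=zo:
underlying: ikpi-im-de-m-ib
1. 0 -> a / C _ C #: no change
2. e -> o, i -> u / B C0 _: no change
3. b -> p, d -> t, v -> f, z -> s / _ #: fires at position(s) 11: ikpiimdemip
surface: ikpiimdemip

cell MOD=mi, POLE=so, GRD=mi, SUR=ra:
underlying: ikpi-pi-fo-m-f
1. 0 -> a / C _ C #: inserts after position(s) 9: ikpipifomaf
2. e -> o, i -> u / B C0 _: no change
3. b -> p, d -> t, v -> f, z -> s / _ #: no change
surface: ikpipifomaf

cell MOD=du, POLE=mi, GRD=ki, SUR=pa:
underlying: ikpi-ok-de-bu-ril
1. 0 -> a / C _ C #: no change
2. e -> o, i -> u / B C0 _: fires at position(s) 8, 12: ikpiokdoburul
3. b -> p, d -> t, v -> f, z -> s / _ #: no change
surface: ikpiokdoburul

cell MOD=mi, POLE=ol, GRD=ki, SUR=lu:
underlying: ikpi-da-de-tor-f
1. 0 -> a / C _ C #: inserts after position(s) 11: ikpidadetoraf
2. e -> o, i -> u / B C0 _: fires at position(s) 8: ikpidadotoraf
3. b -> p, d -> t, v -> f, z -> s / _ #: no change
surface: ikpidadotoraf
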